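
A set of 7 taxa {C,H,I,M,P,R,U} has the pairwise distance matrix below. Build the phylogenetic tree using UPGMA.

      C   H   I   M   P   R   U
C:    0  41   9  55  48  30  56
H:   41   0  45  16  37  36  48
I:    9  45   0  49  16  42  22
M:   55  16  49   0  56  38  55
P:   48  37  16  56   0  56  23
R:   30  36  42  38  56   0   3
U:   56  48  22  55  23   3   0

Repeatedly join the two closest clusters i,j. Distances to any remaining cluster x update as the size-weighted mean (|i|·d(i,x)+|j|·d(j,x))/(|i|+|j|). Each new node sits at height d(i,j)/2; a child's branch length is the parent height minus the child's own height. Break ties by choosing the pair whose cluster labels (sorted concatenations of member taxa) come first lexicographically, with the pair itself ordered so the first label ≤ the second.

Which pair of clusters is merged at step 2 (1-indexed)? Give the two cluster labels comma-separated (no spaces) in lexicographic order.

iteration 1: select R,U (d=3); attach at lengths (3/2, 3/2); label the merged cluster RU
  updated: d(C,RU)=43, d(H,RU)=42, d(I,RU)=32, d(M,RU)=93/2, d(P,RU)=79/2
iteration 2: select C,I (d=9); attach at lengths (9/2, 9/2); label the merged cluster CI
  updated: d(CI,H)=43, d(CI,M)=52, d(CI,P)=32, d(CI,RU)=75/2
iteration 3: select H,M (d=16); attach at lengths (8, 8); label the merged cluster HM
  updated: d(CI,HM)=95/2, d(HM,P)=93/2, d(HM,RU)=177/4
iteration 4: select CI,P (d=32); attach at lengths (23/2, 16); label the merged cluster CIP
  updated: d(CIP,HM)=283/6, d(CIP,RU)=229/6
iteration 5: select CIP,RU (d=229/6); attach at lengths (37/12, 211/12); label the merged cluster CIPRU
  updated: d(CIPRU,HM)=46
iteration 6: select CIPRU,HM (d=46); attach at lengths (47/12, 15); label the merged cluster CHIMPRU
final tree: ((((C:9/2,I:9/2):23/2,P:16):37/12,(R:3/2,U:3/2):211/12):47/12,(H:8,M:8):15)
total length: 1141/12

C,I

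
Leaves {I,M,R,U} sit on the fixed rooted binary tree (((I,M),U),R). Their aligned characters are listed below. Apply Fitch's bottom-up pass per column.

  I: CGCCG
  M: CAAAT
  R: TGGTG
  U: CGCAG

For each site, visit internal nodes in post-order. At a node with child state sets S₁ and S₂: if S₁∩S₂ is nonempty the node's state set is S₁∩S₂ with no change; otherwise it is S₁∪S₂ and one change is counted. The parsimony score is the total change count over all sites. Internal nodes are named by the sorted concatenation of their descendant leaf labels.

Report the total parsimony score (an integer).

7

[col 0] IM: children I:{C}, M:{C} ∩→ {C}; cost 0
[col 0] IMU: children IM:{C}, U:{C} ∩→ {C}; cost 0
[col 0] IMRU: children IMU:{C}, R:{T} ∪→ {C,T}; cost 1
[col 1] IM: children I:{G}, M:{A} ∪→ {A,G}; cost 1
[col 1] IMU: children IM:{A,G}, U:{G} ∩→ {G}; cost 0
[col 1] IMRU: children IMU:{G}, R:{G} ∩→ {G}; cost 0
[col 2] IM: children I:{C}, M:{A} ∪→ {A,C}; cost 1
[col 2] IMU: children IM:{A,C}, U:{C} ∩→ {C}; cost 0
[col 2] IMRU: children IMU:{C}, R:{G} ∪→ {C,G}; cost 1
[col 3] IM: children I:{C}, M:{A} ∪→ {A,C}; cost 1
[col 3] IMU: children IM:{A,C}, U:{A} ∩→ {A}; cost 0
[col 3] IMRU: children IMU:{A}, R:{T} ∪→ {A,T}; cost 1
[col 4] IM: children I:{G}, M:{T} ∪→ {G,T}; cost 1
[col 4] IMU: children IM:{G,T}, U:{G} ∩→ {G}; cost 0
[col 4] IMRU: children IMU:{G}, R:{G} ∩→ {G}; cost 0
per-site changes: [1, 1, 2, 2, 1]; total = 7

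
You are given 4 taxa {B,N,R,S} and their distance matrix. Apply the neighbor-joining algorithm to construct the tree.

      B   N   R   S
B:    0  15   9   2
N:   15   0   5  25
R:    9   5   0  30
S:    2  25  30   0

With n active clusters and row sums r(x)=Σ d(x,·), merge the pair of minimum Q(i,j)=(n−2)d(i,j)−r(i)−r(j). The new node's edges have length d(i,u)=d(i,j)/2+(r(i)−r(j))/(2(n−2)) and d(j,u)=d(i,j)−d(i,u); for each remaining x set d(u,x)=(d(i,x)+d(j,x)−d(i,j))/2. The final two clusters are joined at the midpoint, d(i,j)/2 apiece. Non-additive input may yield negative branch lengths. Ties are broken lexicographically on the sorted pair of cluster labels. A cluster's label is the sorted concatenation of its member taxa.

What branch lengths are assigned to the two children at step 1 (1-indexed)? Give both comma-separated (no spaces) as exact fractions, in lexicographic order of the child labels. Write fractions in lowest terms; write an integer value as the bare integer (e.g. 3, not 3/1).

1. join B+S (d=2, Q=-79) ⇒ BS; edges |B|=-27/4, |S|=35/4
  updated: d(BS,N)=19, d(BS,R)=37/2
2. join BS+N (d=19, Q=-85/2) ⇒ BNS; edges |BS|=65/4, |N|=11/4
  updated: d(BNS,R)=9/4
3. join BNS+R (d=9/4) ⇒ BNRS; edges |BNS|=9/8, |R|=9/8
final tree: (((B:-27/4,S:35/4):65/4,N:11/4):9/8,R:9/8)
total length: 93/4

-27/4,35/4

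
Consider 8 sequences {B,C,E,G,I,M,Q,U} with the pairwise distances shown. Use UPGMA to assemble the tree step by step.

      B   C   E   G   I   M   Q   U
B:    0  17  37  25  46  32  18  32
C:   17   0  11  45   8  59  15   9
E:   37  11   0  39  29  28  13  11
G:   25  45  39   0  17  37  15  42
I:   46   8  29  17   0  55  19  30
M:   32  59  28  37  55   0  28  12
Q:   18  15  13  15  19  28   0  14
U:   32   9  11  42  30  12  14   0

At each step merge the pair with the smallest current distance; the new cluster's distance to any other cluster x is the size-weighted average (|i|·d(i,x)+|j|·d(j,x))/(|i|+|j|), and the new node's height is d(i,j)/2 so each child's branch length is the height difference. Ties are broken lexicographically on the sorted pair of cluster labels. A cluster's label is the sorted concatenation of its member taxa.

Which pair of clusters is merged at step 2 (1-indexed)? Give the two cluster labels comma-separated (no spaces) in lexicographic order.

step 1: merge (C,I) at d=8; branch lengths C→4, I→4; new cluster CI
  updated: d(B,CI)=63/2, d(CI,E)=20, d(CI,G)=31, d(CI,M)=57, d(CI,Q)=17, d(CI,U)=39/2
step 2: merge (E,U) at d=11; branch lengths E→11/2, U→11/2; new cluster EU
  updated: d(B,EU)=69/2, d(CI,EU)=79/4, d(EU,G)=81/2, d(EU,M)=20, d(EU,Q)=27/2
step 3: merge (EU,Q) at d=27/2; branch lengths EU→5/4, Q→27/4; new cluster EQU
  updated: d(B,EQU)=29, d(CI,EQU)=113/6, d(EQU,G)=32, d(EQU,M)=68/3
step 4: merge (CI,EQU) at d=113/6; branch lengths CI→65/12, EQU→8/3; new cluster CEIQU
  updated: d(B,CEIQU)=30, d(CEIQU,G)=158/5, d(CEIQU,M)=182/5
step 5: merge (B,G) at d=25; branch lengths B→25/2, G→25/2; new cluster BG
  updated: d(BG,CEIQU)=154/5, d(BG,M)=69/2
step 6: merge (BG,CEIQU) at d=154/5; branch lengths BG→29/10, CEIQU→359/60; new cluster BCEGIQU
  updated: d(BCEGIQU,M)=251/7
step 7: merge (BCEGIQU,M) at d=251/7; branch lengths BCEGIQU→177/70, M→251/14; new cluster BCEGIMQU
final tree: (((B:25/2,G:25/2):29/10,((C:4,I:4):65/12,((E:11/2,U:11/2):5/4,Q:27/4):8/3):359/60):177/70,M:251/14)
total length: 18779/210

E,U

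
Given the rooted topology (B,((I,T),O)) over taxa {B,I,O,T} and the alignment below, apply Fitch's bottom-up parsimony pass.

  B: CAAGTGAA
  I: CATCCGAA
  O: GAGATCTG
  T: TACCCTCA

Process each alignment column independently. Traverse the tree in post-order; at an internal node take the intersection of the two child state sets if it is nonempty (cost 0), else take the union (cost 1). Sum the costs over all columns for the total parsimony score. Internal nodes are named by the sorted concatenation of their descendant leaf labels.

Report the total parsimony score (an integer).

13

[col 0] IT: children I:{C}, T:{T} ∪→ {C,T}; cost 1
[col 0] IOT: children IT:{C,T}, O:{G} ∪→ {C,G,T}; cost 1
[col 0] BIOT: children B:{C}, IOT:{C,G,T} ∩→ {C}; cost 0
[col 1] IT: children I:{A}, T:{A} ∩→ {A}; cost 0
[col 1] IOT: children IT:{A}, O:{A} ∩→ {A}; cost 0
[col 1] BIOT: children B:{A}, IOT:{A} ∩→ {A}; cost 0
[col 2] IT: children I:{T}, T:{C} ∪→ {C,T}; cost 1
[col 2] IOT: children IT:{C,T}, O:{G} ∪→ {C,G,T}; cost 1
[col 2] BIOT: children B:{A}, IOT:{C,G,T} ∪→ {A,C,G,T}; cost 1
[col 3] IT: children I:{C}, T:{C} ∩→ {C}; cost 0
[col 3] IOT: children IT:{C}, O:{A} ∪→ {A,C}; cost 1
[col 3] BIOT: children B:{G}, IOT:{A,C} ∪→ {A,C,G}; cost 1
[col 4] IT: children I:{C}, T:{C} ∩→ {C}; cost 0
[col 4] IOT: children IT:{C}, O:{T} ∪→ {C,T}; cost 1
[col 4] BIOT: children B:{T}, IOT:{C,T} ∩→ {T}; cost 0
[col 5] IT: children I:{G}, T:{T} ∪→ {G,T}; cost 1
[col 5] IOT: children IT:{G,T}, O:{C} ∪→ {C,G,T}; cost 1
[col 5] BIOT: children B:{G}, IOT:{C,G,T} ∩→ {G}; cost 0
[col 6] IT: children I:{A}, T:{C} ∪→ {A,C}; cost 1
[col 6] IOT: children IT:{A,C}, O:{T} ∪→ {A,C,T}; cost 1
[col 6] BIOT: children B:{A}, IOT:{A,C,T} ∩→ {A}; cost 0
[col 7] IT: children I:{A}, T:{A} ∩→ {A}; cost 0
[col 7] IOT: children IT:{A}, O:{G} ∪→ {A,G}; cost 1
[col 7] BIOT: children B:{A}, IOT:{A,G} ∩→ {A}; cost 0
per-site changes: [2, 0, 3, 2, 1, 2, 2, 1]; total = 13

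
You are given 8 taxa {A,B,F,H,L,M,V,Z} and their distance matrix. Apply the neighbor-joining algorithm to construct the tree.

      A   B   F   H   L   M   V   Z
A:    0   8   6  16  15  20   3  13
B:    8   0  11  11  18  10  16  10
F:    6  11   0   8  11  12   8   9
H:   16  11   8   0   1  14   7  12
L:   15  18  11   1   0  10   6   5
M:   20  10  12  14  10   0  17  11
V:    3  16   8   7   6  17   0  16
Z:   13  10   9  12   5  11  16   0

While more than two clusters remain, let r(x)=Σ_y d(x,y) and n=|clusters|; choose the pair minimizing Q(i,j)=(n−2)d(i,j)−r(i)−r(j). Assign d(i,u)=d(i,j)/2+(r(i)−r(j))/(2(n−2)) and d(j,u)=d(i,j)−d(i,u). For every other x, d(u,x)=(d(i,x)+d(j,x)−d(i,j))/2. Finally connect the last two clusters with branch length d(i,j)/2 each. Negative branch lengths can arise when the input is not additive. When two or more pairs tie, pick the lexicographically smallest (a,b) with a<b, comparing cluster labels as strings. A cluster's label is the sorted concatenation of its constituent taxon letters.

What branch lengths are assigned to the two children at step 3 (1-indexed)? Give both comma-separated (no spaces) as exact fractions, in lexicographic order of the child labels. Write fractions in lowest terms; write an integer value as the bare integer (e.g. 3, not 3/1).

61/16,27/16

1. join A+V (d=3, Q=-136) ⇒ AV; edges |A|=13/6, |V|=5/6
  updated: d(AV,B)=21/2, d(AV,F)=11/2, d(AV,H)=10, d(AV,L)=9, d(AV,M)=17, d(AV,Z)=13
2. join H+L (d=1, Q=-105) ⇒ HL; edges |H|=7/10, |L|=3/10
  updated: d(AV,HL)=9, d(B,HL)=14, d(F,HL)=9, d(HL,M)=23/2, d(HL,Z)=8
3. join AV+F (d=11/2, Q=-159/2) ⇒ AFV; edges |AV|=61/16, |F|=27/16
  updated: d(AFV,B)=8, d(AFV,HL)=25/4, d(AFV,M)=47/4, d(AFV,Z)=33/4
4. join B+M (d=10, Q=-225/4) ⇒ BM; edges |B|=37/8, |M|=43/8
  updated: d(AFV,BM)=39/8, d(BM,HL)=31/4, d(BM,Z)=11/2
5. join AFV+HL (d=25/4, Q=-231/8) ⇒ AFHLV; edges |AFV|=79/32, |HL|=121/32
  updated: d(AFHLV,BM)=51/16, d(AFHLV,Z)=5
6. join AFHLV+BM (d=51/16, Q=-219/16) ⇒ ABFHLMV; edges |AFHLV|=43/32, |BM|=59/32
  updated: d(ABFHLMV,Z)=117/32
7. join ABFHLMV+Z (d=117/32) ⇒ ABFHLMVZ; edges |ABFHLMV|=117/64, |Z|=117/64
final tree: (((((A:13/6,V:5/6):61/16,F:27/16):79/32,(H:7/10,L:3/10):121/32):43/32,(B:37/8,M:43/8):59/32):117/64,Z:117/64)
total length: 1043/32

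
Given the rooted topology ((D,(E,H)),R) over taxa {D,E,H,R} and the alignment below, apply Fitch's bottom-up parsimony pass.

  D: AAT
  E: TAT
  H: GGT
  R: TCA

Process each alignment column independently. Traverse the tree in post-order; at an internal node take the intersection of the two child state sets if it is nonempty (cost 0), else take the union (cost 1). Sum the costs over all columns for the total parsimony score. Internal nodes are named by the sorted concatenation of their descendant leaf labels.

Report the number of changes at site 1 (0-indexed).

2

[col 0] EH: children E:{T}, H:{G} ∪→ {G,T}; cost 1
[col 0] DEH: children D:{A}, EH:{G,T} ∪→ {A,G,T}; cost 1
[col 0] DEHR: children DEH:{A,G,T}, R:{T} ∩→ {T}; cost 0
[col 1] EH: children E:{A}, H:{G} ∪→ {A,G}; cost 1
[col 1] DEH: children D:{A}, EH:{A,G} ∩→ {A}; cost 0
[col 1] DEHR: children DEH:{A}, R:{C} ∪→ {A,C}; cost 1
[col 2] EH: children E:{T}, H:{T} ∩→ {T}; cost 0
[col 2] DEH: children D:{T}, EH:{T} ∩→ {T}; cost 0
[col 2] DEHR: children DEH:{T}, R:{A} ∪→ {A,T}; cost 1
per-site changes: [2, 2, 1]; total = 5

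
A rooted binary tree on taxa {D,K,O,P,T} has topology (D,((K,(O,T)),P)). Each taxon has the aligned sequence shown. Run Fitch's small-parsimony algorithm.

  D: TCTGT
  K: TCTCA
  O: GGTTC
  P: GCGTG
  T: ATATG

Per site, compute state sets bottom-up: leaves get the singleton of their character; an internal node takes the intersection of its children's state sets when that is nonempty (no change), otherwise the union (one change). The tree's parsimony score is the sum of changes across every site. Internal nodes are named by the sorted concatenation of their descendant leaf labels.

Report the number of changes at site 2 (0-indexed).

2

OT@0: {G} ∪ {A} = {A,G} (union, +1)
KOT@0: {T} ∪ {A,G} = {A,G,T} (union, +1)
KOPT@0: {A,G,T} ∩ {G} = {G} (intersection, +0)
DKOPT@0: {T} ∪ {G} = {G,T} (union, +1)
OT@1: {G} ∪ {T} = {G,T} (union, +1)
KOT@1: {C} ∪ {G,T} = {C,G,T} (union, +1)
KOPT@1: {C,G,T} ∩ {C} = {C} (intersection, +0)
DKOPT@1: {C} ∩ {C} = {C} (intersection, +0)
OT@2: {T} ∪ {A} = {A,T} (union, +1)
KOT@2: {T} ∩ {A,T} = {T} (intersection, +0)
KOPT@2: {T} ∪ {G} = {G,T} (union, +1)
DKOPT@2: {T} ∩ {G,T} = {T} (intersection, +0)
OT@3: {T} ∩ {T} = {T} (intersection, +0)
KOT@3: {C} ∪ {T} = {C,T} (union, +1)
KOPT@3: {C,T} ∩ {T} = {T} (intersection, +0)
DKOPT@3: {G} ∪ {T} = {G,T} (union, +1)
OT@4: {C} ∪ {G} = {C,G} (union, +1)
KOT@4: {A} ∪ {C,G} = {A,C,G} (union, +1)
KOPT@4: {A,C,G} ∩ {G} = {G} (intersection, +0)
DKOPT@4: {T} ∪ {G} = {G,T} (union, +1)
per-site changes: [3, 2, 2, 2, 3]; total = 12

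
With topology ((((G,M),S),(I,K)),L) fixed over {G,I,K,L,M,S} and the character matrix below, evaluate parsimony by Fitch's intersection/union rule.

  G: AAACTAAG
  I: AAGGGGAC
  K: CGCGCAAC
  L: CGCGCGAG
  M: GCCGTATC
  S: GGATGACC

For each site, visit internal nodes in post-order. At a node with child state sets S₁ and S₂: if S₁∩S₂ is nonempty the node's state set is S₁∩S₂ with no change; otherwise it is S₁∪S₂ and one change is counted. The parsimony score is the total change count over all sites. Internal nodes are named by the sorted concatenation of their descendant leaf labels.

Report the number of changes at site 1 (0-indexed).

[col 0] GM: children G:{A}, M:{G} ∪→ {A,G}; cost 1
[col 0] GMS: children GM:{A,G}, S:{G} ∩→ {G}; cost 0
[col 0] IK: children I:{A}, K:{C} ∪→ {A,C}; cost 1
[col 0] GIKMS: children GMS:{G}, IK:{A,C} ∪→ {A,C,G}; cost 1
[col 0] GIKLMS: children GIKMS:{A,C,G}, L:{C} ∩→ {C}; cost 0
[col 1] GM: children G:{A}, M:{C} ∪→ {A,C}; cost 1
[col 1] GMS: children GM:{A,C}, S:{G} ∪→ {A,C,G}; cost 1
[col 1] IK: children I:{A}, K:{G} ∪→ {A,G}; cost 1
[col 1] GIKMS: children GMS:{A,C,G}, IK:{A,G} ∩→ {A,G}; cost 0
[col 1] GIKLMS: children GIKMS:{A,G}, L:{G} ∩→ {G}; cost 0
[col 2] GM: children G:{A}, M:{C} ∪→ {A,C}; cost 1
[col 2] GMS: children GM:{A,C}, S:{A} ∩→ {A}; cost 0
[col 2] IK: children I:{G}, K:{C} ∪→ {C,G}; cost 1
[col 2] GIKMS: children GMS:{A}, IK:{C,G} ∪→ {A,C,G}; cost 1
[col 2] GIKLMS: children GIKMS:{A,C,G}, L:{C} ∩→ {C}; cost 0
[col 3] GM: children G:{C}, M:{G} ∪→ {C,G}; cost 1
[col 3] GMS: children GM:{C,G}, S:{T} ∪→ {C,G,T}; cost 1
[col 3] IK: children I:{G}, K:{G} ∩→ {G}; cost 0
[col 3] GIKMS: children GMS:{C,G,T}, IK:{G} ∩→ {G}; cost 0
[col 3] GIKLMS: children GIKMS:{G}, L:{G} ∩→ {G}; cost 0
[col 4] GM: children G:{T}, M:{T} ∩→ {T}; cost 0
[col 4] GMS: children GM:{T}, S:{G} ∪→ {G,T}; cost 1
[col 4] IK: children I:{G}, K:{C} ∪→ {C,G}; cost 1
[col 4] GIKMS: children GMS:{G,T}, IK:{C,G} ∩→ {G}; cost 0
[col 4] GIKLMS: children GIKMS:{G}, L:{C} ∪→ {C,G}; cost 1
[col 5] GM: children G:{A}, M:{A} ∩→ {A}; cost 0
[col 5] GMS: children GM:{A}, S:{A} ∩→ {A}; cost 0
[col 5] IK: children I:{G}, K:{A} ∪→ {A,G}; cost 1
[col 5] GIKMS: children GMS:{A}, IK:{A,G} ∩→ {A}; cost 0
[col 5] GIKLMS: children GIKMS:{A}, L:{G} ∪→ {A,G}; cost 1
[col 6] GM: children G:{A}, M:{T} ∪→ {A,T}; cost 1
[col 6] GMS: children GM:{A,T}, S:{C} ∪→ {A,C,T}; cost 1
[col 6] IK: children I:{A}, K:{A} ∩→ {A}; cost 0
[col 6] GIKMS: children GMS:{A,C,T}, IK:{A} ∩→ {A}; cost 0
[col 6] GIKLMS: children GIKMS:{A}, L:{A} ∩→ {A}; cost 0
[col 7] GM: children G:{G}, M:{C} ∪→ {C,G}; cost 1
[col 7] GMS: children GM:{C,G}, S:{C} ∩→ {C}; cost 0
[col 7] IK: children I:{C}, K:{C} ∩→ {C}; cost 0
[col 7] GIKMS: children GMS:{C}, IK:{C} ∩→ {C}; cost 0
[col 7] GIKLMS: children GIKMS:{C}, L:{G} ∪→ {C,G}; cost 1
per-site changes: [3, 3, 3, 2, 3, 2, 2, 2]; total = 20

3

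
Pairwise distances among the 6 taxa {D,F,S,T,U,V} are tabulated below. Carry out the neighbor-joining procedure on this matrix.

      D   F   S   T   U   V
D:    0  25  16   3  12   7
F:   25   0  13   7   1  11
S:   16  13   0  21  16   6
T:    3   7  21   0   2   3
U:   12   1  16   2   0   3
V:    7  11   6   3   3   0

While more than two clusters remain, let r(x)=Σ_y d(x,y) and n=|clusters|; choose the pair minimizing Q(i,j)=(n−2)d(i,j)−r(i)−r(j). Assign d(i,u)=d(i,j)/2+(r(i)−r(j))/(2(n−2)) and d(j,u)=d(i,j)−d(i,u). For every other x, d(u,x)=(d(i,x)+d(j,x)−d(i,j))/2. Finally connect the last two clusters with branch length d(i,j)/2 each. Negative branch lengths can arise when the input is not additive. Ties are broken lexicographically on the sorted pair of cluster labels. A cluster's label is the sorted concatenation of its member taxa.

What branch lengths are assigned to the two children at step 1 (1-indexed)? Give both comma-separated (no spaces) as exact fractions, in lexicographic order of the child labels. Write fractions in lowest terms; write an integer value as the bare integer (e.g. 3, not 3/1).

1. join D+T (d=3, Q=-87) ⇒ DT; edges |D|=39/8, |T|=-15/8
  updated: d(DT,F)=29/2, d(DT,S)=17, d(DT,U)=11/2, d(DT,V)=7/2
2. join F+U (d=1, Q=-62) ⇒ FU; edges |F|=17/6, |U|=-11/6
  updated: d(DT,FU)=19/2, d(FU,S)=14, d(FU,V)=13/2
3. join DT+FU (d=19/2, Q=-41) ⇒ DFTU; edges |DT|=19/4, |FU|=19/4
  updated: d(DFTU,S)=43/4, d(DFTU,V)=1/4
4. join DFTU+S (d=43/4, Q=-17) ⇒ DFSTU; edges |DFTU|=5/2, |S|=33/4
  updated: d(DFSTU,V)=-9/4
5. join DFSTU+V (d=-9/4) ⇒ DFSTUV; edges |DFSTU|=-9/8, |V|=-9/8
final tree: ((((D:39/8,T:-15/8):19/4,(F:17/6,U:-11/6):19/4):5/2,S:33/4):-9/8,V:-9/8)
total length: 22

39/8,-15/8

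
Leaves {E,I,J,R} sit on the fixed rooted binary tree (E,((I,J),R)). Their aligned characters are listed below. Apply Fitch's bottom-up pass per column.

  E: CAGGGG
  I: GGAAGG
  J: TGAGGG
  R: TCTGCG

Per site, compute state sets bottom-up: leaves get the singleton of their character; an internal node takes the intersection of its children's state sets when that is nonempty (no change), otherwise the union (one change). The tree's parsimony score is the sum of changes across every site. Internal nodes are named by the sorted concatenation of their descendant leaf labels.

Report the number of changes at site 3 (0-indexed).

IJ@0: {G} ∪ {T} = {G,T} (union, +1)
IJR@0: {G,T} ∩ {T} = {T} (intersection, +0)
EIJR@0: {C} ∪ {T} = {C,T} (union, +1)
IJ@1: {G} ∩ {G} = {G} (intersection, +0)
IJR@1: {G} ∪ {C} = {C,G} (union, +1)
EIJR@1: {A} ∪ {C,G} = {A,C,G} (union, +1)
IJ@2: {A} ∩ {A} = {A} (intersection, +0)
IJR@2: {A} ∪ {T} = {A,T} (union, +1)
EIJR@2: {G} ∪ {A,T} = {A,G,T} (union, +1)
IJ@3: {A} ∪ {G} = {A,G} (union, +1)
IJR@3: {A,G} ∩ {G} = {G} (intersection, +0)
EIJR@3: {G} ∩ {G} = {G} (intersection, +0)
IJ@4: {G} ∩ {G} = {G} (intersection, +0)
IJR@4: {G} ∪ {C} = {C,G} (union, +1)
EIJR@4: {G} ∩ {C,G} = {G} (intersection, +0)
IJ@5: {G} ∩ {G} = {G} (intersection, +0)
IJR@5: {G} ∩ {G} = {G} (intersection, +0)
EIJR@5: {G} ∩ {G} = {G} (intersection, +0)
per-site changes: [2, 2, 2, 1, 1, 0]; total = 8

1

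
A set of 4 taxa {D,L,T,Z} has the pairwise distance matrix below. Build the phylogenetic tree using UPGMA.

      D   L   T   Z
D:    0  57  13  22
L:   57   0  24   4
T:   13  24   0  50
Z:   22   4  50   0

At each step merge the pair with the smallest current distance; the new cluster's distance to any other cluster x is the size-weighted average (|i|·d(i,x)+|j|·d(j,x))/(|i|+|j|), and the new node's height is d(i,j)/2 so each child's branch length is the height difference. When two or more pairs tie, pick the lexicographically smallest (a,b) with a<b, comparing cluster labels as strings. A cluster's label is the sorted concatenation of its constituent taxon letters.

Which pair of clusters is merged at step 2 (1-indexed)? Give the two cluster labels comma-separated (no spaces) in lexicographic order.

D,T

step 1: merge (L,Z) at d=4; branch lengths L→2, Z→2; new cluster LZ
  updated: d(D,LZ)=79/2, d(LZ,T)=37
step 2: merge (D,T) at d=13; branch lengths D→13/2, T→13/2; new cluster DT
  updated: d(DT,LZ)=153/4
step 3: merge (DT,LZ) at d=153/4; branch lengths DT→101/8, LZ→137/8; new cluster DLTZ
final tree: ((D:13/2,T:13/2):101/8,(L:2,Z:2):137/8)
total length: 187/4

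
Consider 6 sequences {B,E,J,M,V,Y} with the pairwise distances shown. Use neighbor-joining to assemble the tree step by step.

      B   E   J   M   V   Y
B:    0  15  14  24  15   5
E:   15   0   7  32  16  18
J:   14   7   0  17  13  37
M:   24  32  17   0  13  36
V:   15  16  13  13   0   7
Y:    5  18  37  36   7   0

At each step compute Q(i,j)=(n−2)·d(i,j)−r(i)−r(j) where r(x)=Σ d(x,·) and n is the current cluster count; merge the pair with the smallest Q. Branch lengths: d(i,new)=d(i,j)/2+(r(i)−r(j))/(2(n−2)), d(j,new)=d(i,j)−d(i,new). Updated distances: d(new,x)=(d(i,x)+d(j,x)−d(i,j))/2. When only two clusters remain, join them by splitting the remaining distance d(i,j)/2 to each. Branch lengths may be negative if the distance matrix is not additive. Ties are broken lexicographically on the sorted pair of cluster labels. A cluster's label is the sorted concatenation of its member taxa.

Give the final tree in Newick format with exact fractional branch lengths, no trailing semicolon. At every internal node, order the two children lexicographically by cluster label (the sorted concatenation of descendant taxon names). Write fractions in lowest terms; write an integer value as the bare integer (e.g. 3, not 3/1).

iteration 1: select B,Y (d=5, Q=-156); attach at lengths (-5/4, 25/4); label the merged cluster BY
  updated: d(BY,E)=14, d(BY,J)=23, d(BY,M)=55/2, d(BY,V)=17/2
iteration 2: select E,J (d=7, Q=-108); attach at lengths (5, 2); label the merged cluster EJ
  updated: d(BY,EJ)=15, d(EJ,M)=21, d(EJ,V)=11
iteration 3: select BY,EJ (d=15, Q=-68); attach at lengths (17/2, 13/2); label the merged cluster BEJY
  updated: d(BEJY,M)=67/4, d(BEJY,V)=9/4
iteration 4: select BEJY,M (d=67/4, Q=-32); attach at lengths (3, 55/4); label the merged cluster BEJMY
  updated: d(BEJMY,V)=-3/4
iteration 5: select BEJMY,V (d=-3/4); attach at lengths (-3/8, -3/8); label the merged cluster BEJMVY
final tree: ((((B:-5/4,Y:25/4):17/2,(E:5,J:2):13/2):3,M:55/4):-3/8,V:-3/8)
total length: 43

((((B:-5/4,Y:25/4):17/2,(E:5,J:2):13/2):3,M:55/4):-3/8,V:-3/8)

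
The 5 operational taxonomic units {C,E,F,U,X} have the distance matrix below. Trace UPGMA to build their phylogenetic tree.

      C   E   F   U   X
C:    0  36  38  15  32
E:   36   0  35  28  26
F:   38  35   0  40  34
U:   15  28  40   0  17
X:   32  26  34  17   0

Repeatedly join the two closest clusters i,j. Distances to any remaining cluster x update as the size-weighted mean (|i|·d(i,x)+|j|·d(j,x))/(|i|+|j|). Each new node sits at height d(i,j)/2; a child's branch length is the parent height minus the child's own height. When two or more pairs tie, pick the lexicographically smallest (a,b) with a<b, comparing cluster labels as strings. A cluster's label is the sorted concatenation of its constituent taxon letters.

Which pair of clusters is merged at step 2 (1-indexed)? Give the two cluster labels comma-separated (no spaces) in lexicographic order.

CU,X

iteration 1: select C,U (d=15); attach at lengths (15/2, 15/2); label the merged cluster CU
  updated: d(CU,E)=32, d(CU,F)=39, d(CU,X)=49/2
iteration 2: select CU,X (d=49/2); attach at lengths (19/4, 49/4); label the merged cluster CUX
  updated: d(CUX,E)=30, d(CUX,F)=112/3
iteration 3: select CUX,E (d=30); attach at lengths (11/4, 15); label the merged cluster CEUX
  updated: d(CEUX,F)=147/4
iteration 4: select CEUX,F (d=147/4); attach at lengths (27/8, 147/8); label the merged cluster CEFUX
final tree: ((((C:15/2,U:15/2):19/4,X:49/4):11/4,E:15):27/8,F:147/8)
total length: 143/2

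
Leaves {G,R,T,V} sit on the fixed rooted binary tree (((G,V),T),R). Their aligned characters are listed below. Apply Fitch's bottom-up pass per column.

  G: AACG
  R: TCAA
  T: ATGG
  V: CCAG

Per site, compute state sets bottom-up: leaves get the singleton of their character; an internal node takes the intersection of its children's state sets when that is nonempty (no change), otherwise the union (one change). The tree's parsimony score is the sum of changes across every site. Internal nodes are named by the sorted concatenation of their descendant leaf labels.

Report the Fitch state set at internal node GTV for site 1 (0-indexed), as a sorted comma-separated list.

site 0, node GV: G={A} ∪ V={C} → {A,C} (+1)
site 0, node GTV: GV={A,C} ∩ T={A} → {A} (+0)
site 0, node GRTV: GTV={A} ∪ R={T} → {A,T} (+1)
site 1, node GV: G={A} ∪ V={C} → {A,C} (+1)
site 1, node GTV: GV={A,C} ∪ T={T} → {A,C,T} (+1)
site 1, node GRTV: GTV={A,C,T} ∩ R={C} → {C} (+0)
site 2, node GV: G={C} ∪ V={A} → {A,C} (+1)
site 2, node GTV: GV={A,C} ∪ T={G} → {A,C,G} (+1)
site 2, node GRTV: GTV={A,C,G} ∩ R={A} → {A} (+0)
site 3, node GV: G={G} ∩ V={G} → {G} (+0)
site 3, node GTV: GV={G} ∩ T={G} → {G} (+0)
site 3, node GRTV: GTV={G} ∪ R={A} → {A,G} (+1)
per-site changes: [2, 2, 2, 1]; total = 7

A,C,T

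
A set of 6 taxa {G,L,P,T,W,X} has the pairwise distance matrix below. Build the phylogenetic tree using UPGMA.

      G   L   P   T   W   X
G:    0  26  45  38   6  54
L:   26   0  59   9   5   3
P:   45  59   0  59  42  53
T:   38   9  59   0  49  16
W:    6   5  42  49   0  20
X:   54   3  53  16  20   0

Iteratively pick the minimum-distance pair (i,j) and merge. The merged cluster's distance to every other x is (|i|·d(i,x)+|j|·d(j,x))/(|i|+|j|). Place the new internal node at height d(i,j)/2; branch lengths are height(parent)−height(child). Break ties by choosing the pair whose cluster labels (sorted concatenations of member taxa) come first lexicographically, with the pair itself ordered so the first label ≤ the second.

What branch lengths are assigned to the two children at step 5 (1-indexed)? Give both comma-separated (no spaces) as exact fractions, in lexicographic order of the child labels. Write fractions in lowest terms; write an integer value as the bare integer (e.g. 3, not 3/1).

step 1: merge (L,X) at d=3; branch lengths L→3/2, X→3/2; new cluster LX
  updated: d(G,LX)=40, d(LX,P)=56, d(LX,T)=25/2, d(LX,W)=25/2
step 2: merge (G,W) at d=6; branch lengths G→3, W→3; new cluster GW
  updated: d(GW,LX)=105/4, d(GW,P)=87/2, d(GW,T)=87/2
step 3: merge (LX,T) at d=25/2; branch lengths LX→19/4, T→25/4; new cluster LTX
  updated: d(GW,LTX)=32, d(LTX,P)=57
step 4: merge (GW,LTX) at d=32; branch lengths GW→13, LTX→39/4; new cluster GLTWX
  updated: d(GLTWX,P)=258/5
step 5: merge (GLTWX,P) at d=258/5; branch lengths GLTWX→49/5, P→129/5; new cluster GLPTWX
final tree: (((G:3,W:3):13,((L:3/2,X:3/2):19/4,T:25/4):39/4):49/5,P:129/5)
total length: 1567/20

49/5,129/5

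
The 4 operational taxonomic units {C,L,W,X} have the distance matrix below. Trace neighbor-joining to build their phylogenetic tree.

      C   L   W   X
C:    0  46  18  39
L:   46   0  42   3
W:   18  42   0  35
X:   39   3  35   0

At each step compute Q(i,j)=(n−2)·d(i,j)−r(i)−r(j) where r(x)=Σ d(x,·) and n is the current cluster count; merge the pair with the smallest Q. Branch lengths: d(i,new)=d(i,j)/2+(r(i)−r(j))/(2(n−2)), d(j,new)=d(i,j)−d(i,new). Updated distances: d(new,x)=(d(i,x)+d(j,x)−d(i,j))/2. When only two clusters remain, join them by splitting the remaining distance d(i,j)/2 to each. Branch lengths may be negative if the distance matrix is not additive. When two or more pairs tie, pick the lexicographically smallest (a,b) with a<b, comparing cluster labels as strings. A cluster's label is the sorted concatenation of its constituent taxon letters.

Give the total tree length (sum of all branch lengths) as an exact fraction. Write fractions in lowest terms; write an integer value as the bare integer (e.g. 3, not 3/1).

51

step 1: merge (C,W) at d=18, Q=-162; branch lengths C→11, W→7; new cluster CW
  updated: d(CW,L)=35, d(CW,X)=28
step 2: merge (CW,L) at d=35, Q=-66; branch lengths CW→30, L→5; new cluster CLW
  updated: d(CLW,X)=-2
step 3: merge (CLW,X) at d=-2; branch lengths CLW→-1, X→-1; new cluster CLWX
final tree: (((C:11,W:7):30,L:5):-1,X:-1)
total length: 51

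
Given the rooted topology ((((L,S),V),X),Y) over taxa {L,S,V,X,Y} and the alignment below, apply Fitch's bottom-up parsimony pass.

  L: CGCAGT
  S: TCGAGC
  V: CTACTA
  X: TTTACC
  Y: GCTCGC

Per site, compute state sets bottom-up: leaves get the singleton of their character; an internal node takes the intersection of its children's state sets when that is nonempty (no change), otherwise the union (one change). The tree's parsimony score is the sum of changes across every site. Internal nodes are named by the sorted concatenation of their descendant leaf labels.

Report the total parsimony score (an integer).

LS@0: {C} ∪ {T} = {C,T} (union, +1)
LSV@0: {C,T} ∩ {C} = {C} (intersection, +0)
LSVX@0: {C} ∪ {T} = {C,T} (union, +1)
LSVXY@0: {C,T} ∪ {G} = {C,G,T} (union, +1)
LS@1: {G} ∪ {C} = {C,G} (union, +1)
LSV@1: {C,G} ∪ {T} = {C,G,T} (union, +1)
LSVX@1: {C,G,T} ∩ {T} = {T} (intersection, +0)
LSVXY@1: {T} ∪ {C} = {C,T} (union, +1)
LS@2: {C} ∪ {G} = {C,G} (union, +1)
LSV@2: {C,G} ∪ {A} = {A,C,G} (union, +1)
LSVX@2: {A,C,G} ∪ {T} = {A,C,G,T} (union, +1)
LSVXY@2: {A,C,G,T} ∩ {T} = {T} (intersection, +0)
LS@3: {A} ∩ {A} = {A} (intersection, +0)
LSV@3: {A} ∪ {C} = {A,C} (union, +1)
LSVX@3: {A,C} ∩ {A} = {A} (intersection, +0)
LSVXY@3: {A} ∪ {C} = {A,C} (union, +1)
LS@4: {G} ∩ {G} = {G} (intersection, +0)
LSV@4: {G} ∪ {T} = {G,T} (union, +1)
LSVX@4: {G,T} ∪ {C} = {C,G,T} (union, +1)
LSVXY@4: {C,G,T} ∩ {G} = {G} (intersection, +0)
LS@5: {T} ∪ {C} = {C,T} (union, +1)
LSV@5: {C,T} ∪ {A} = {A,C,T} (union, +1)
LSVX@5: {A,C,T} ∩ {C} = {C} (intersection, +0)
LSVXY@5: {C} ∩ {C} = {C} (intersection, +0)
per-site changes: [3, 3, 3, 2, 2, 2]; total = 15

15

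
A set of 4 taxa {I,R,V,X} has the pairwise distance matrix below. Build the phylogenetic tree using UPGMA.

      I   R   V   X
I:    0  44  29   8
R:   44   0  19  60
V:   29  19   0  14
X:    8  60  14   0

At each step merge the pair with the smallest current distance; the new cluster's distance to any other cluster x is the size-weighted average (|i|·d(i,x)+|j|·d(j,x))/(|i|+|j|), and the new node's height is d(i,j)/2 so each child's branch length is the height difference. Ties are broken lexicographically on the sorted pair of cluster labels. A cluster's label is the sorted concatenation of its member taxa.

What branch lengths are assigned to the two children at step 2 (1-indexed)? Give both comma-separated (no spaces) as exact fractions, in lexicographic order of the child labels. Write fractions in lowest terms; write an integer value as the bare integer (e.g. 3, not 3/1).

19/2,19/2

step 1: merge (I,X) at d=8; branch lengths I→4, X→4; new cluster IX
  updated: d(IX,R)=52, d(IX,V)=43/2
step 2: merge (R,V) at d=19; branch lengths R→19/2, V→19/2; new cluster RV
  updated: d(IX,RV)=147/4
step 3: merge (IX,RV) at d=147/4; branch lengths IX→115/8, RV→71/8; new cluster IRVX
final tree: ((I:4,X:4):115/8,(R:19/2,V:19/2):71/8)
total length: 201/4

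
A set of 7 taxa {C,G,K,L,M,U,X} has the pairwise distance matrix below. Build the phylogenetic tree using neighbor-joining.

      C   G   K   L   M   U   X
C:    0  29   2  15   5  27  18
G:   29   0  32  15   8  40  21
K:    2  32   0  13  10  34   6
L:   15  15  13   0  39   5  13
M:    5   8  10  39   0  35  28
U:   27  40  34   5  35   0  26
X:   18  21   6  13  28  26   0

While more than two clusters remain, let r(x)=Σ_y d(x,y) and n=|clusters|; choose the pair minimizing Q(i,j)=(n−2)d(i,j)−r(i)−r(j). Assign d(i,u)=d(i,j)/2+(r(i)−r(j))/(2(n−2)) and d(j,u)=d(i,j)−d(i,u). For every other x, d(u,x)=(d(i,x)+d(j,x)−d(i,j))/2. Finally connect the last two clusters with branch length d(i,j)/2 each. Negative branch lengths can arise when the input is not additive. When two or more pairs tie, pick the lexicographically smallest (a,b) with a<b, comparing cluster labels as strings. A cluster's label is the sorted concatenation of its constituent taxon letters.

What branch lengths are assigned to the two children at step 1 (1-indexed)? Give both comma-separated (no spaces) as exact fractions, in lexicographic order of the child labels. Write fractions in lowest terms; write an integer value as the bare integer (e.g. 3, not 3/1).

-21/5,46/5

iteration 1: select L,U (d=5, Q=-242); attach at lengths (-21/5, 46/5); label the merged cluster LU
  updated: d(C,LU)=37/2, d(G,LU)=25, d(K,LU)=21, d(LU,M)=69/2, d(LU,X)=17
iteration 2: select G,M (d=8, Q=-337/2); attach at lengths (123/16, 5/16); label the merged cluster GM
  updated: d(C,GM)=13, d(GM,K)=17, d(GM,LU)=103/4, d(GM,X)=41/2
iteration 3: select LU,X (d=17, Q=-371/4); attach at lengths (287/24, 121/24); label the merged cluster LUX
  updated: d(C,LUX)=39/4, d(GM,LUX)=117/8, d(K,LUX)=5
iteration 4: select C,K (d=2, Q=-179/4); attach at lengths (19/16, 13/16); label the merged cluster CK
  updated: d(CK,GM)=14, d(CK,LUX)=51/8
iteration 5: select CK,GM (d=14, Q=-35); attach at lengths (23/8, 89/8); label the merged cluster CGKM
  updated: d(CGKM,LUX)=7/2
iteration 6: select CGKM,LUX (d=7/2); attach at lengths (7/4, 7/4); label the merged cluster CGKLMUX
final tree: (((C:19/16,K:13/16):23/8,(G:123/16,M:5/16):89/8):7/4,((L:-21/5,U:46/5):287/24,X:121/24):7/4)
total length: 99/2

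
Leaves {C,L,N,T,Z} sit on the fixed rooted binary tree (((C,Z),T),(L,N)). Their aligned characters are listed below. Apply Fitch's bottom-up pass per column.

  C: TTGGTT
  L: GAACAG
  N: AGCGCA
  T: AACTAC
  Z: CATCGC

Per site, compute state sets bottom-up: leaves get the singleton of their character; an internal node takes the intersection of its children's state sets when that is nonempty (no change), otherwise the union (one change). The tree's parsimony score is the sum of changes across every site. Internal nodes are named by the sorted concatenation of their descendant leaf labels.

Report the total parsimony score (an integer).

CZ@0: {T} ∪ {C} = {C,T} (union, +1)
CTZ@0: {C,T} ∪ {A} = {A,C,T} (union, +1)
LN@0: {G} ∪ {A} = {A,G} (union, +1)
CLNTZ@0: {A,C,T} ∩ {A,G} = {A} (intersection, +0)
CZ@1: {T} ∪ {A} = {A,T} (union, +1)
CTZ@1: {A,T} ∩ {A} = {A} (intersection, +0)
LN@1: {A} ∪ {G} = {A,G} (union, +1)
CLNTZ@1: {A} ∩ {A,G} = {A} (intersection, +0)
CZ@2: {G} ∪ {T} = {G,T} (union, +1)
CTZ@2: {G,T} ∪ {C} = {C,G,T} (union, +1)
LN@2: {A} ∪ {C} = {A,C} (union, +1)
CLNTZ@2: {C,G,T} ∩ {A,C} = {C} (intersection, +0)
CZ@3: {G} ∪ {C} = {C,G} (union, +1)
CTZ@3: {C,G} ∪ {T} = {C,G,T} (union, +1)
LN@3: {C} ∪ {G} = {C,G} (union, +1)
CLNTZ@3: {C,G,T} ∩ {C,G} = {C,G} (intersection, +0)
CZ@4: {T} ∪ {G} = {G,T} (union, +1)
CTZ@4: {G,T} ∪ {A} = {A,G,T} (union, +1)
LN@4: {A} ∪ {C} = {A,C} (union, +1)
CLNTZ@4: {A,G,T} ∩ {A,C} = {A} (intersection, +0)
CZ@5: {T} ∪ {C} = {C,T} (union, +1)
CTZ@5: {C,T} ∩ {C} = {C} (intersection, +0)
LN@5: {G} ∪ {A} = {A,G} (union, +1)
CLNTZ@5: {C} ∪ {A,G} = {A,C,G} (union, +1)
per-site changes: [3, 2, 3, 3, 3, 3]; total = 17

17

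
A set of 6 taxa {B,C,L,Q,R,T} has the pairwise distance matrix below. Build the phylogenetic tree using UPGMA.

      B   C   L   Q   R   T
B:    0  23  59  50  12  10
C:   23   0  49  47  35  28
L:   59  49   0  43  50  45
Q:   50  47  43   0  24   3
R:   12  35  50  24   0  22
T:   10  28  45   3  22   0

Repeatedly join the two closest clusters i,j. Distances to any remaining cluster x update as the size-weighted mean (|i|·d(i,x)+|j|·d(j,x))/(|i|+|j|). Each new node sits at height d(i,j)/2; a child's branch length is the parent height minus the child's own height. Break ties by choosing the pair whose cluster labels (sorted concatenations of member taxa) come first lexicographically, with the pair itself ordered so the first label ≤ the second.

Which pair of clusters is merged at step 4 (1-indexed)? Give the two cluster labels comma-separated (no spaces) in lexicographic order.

step 1: merge (Q,T) at d=3; branch lengths Q→3/2, T→3/2; new cluster QT
  updated: d(B,QT)=30, d(C,QT)=75/2, d(L,QT)=44, d(QT,R)=23
step 2: merge (B,R) at d=12; branch lengths B→6, R→6; new cluster BR
  updated: d(BR,C)=29, d(BR,L)=109/2, d(BR,QT)=53/2
step 3: merge (BR,QT) at d=53/2; branch lengths BR→29/4, QT→47/4; new cluster BQRT
  updated: d(BQRT,C)=133/4, d(BQRT,L)=197/4
step 4: merge (BQRT,C) at d=133/4; branch lengths BQRT→27/8, C→133/8; new cluster BCQRT
  updated: d(BCQRT,L)=246/5
step 5: merge (BCQRT,L) at d=246/5; branch lengths BCQRT→319/40, L→123/5; new cluster BCLQRT
final tree: ((((B:6,R:6):29/4,(Q:3/2,T:3/2):47/4):27/8,C:133/8):319/40,L:123/5)
total length: 3463/40

BQRT,C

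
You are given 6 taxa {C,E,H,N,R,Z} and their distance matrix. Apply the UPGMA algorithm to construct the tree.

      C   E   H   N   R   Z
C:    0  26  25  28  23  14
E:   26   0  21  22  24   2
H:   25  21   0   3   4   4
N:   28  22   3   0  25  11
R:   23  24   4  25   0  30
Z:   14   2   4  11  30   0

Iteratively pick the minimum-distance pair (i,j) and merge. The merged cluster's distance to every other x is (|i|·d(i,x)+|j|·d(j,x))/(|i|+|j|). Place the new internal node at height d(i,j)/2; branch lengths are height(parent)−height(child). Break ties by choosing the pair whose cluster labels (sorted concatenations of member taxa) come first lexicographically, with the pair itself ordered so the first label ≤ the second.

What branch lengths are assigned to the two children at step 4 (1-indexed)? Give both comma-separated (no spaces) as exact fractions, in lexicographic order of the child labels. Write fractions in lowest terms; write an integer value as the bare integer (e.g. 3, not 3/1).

1. join E+Z (d=2) ⇒ EZ; edges |E|=1, |Z|=1
  updated: d(C,EZ)=20, d(EZ,H)=25/2, d(EZ,N)=33/2, d(EZ,R)=27
2. join H+N (d=3) ⇒ HN; edges |H|=3/2, |N|=3/2
  updated: d(C,HN)=53/2, d(EZ,HN)=29/2, d(HN,R)=29/2
3. join EZ+HN (d=29/2) ⇒ EHNZ; edges |EZ|=25/4, |HN|=23/4
  updated: d(C,EHNZ)=93/4, d(EHNZ,R)=83/4
4. join EHNZ+R (d=83/4) ⇒ EHNRZ; edges |EHNZ|=25/8, |R|=83/8
  updated: d(C,EHNRZ)=116/5
5. join C+EHNRZ (d=116/5) ⇒ CEHNRZ; edges |C|=58/5, |EHNRZ|=49/40
final tree: (C:58/5,(((E:1,Z:1):25/4,(H:3/2,N:3/2):23/4):25/8,R:83/8):49/40)
total length: 1733/40

25/8,83/8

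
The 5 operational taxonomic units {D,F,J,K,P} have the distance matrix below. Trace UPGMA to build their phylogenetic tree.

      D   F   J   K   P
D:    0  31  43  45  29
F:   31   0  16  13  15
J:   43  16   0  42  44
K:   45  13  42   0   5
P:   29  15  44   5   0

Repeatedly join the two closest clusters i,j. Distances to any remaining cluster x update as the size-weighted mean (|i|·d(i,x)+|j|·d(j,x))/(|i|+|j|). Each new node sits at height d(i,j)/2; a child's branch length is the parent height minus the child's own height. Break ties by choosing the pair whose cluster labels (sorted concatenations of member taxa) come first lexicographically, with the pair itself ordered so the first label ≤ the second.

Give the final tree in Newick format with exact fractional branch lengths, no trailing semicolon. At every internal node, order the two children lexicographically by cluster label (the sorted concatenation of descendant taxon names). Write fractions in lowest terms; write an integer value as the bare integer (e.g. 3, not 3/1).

iteration 1: select K,P (d=5); attach at lengths (5/2, 5/2); label the merged cluster KP
  updated: d(D,KP)=37, d(F,KP)=14, d(J,KP)=43
iteration 2: select F,KP (d=14); attach at lengths (7, 9/2); label the merged cluster FKP
  updated: d(D,FKP)=35, d(FKP,J)=34
iteration 3: select FKP,J (d=34); attach at lengths (10, 17); label the merged cluster FJKP
  updated: d(D,FJKP)=37
iteration 4: select D,FJKP (d=37); attach at lengths (37/2, 3/2); label the merged cluster DFJKP
final tree: (D:37/2,((F:7,(K:5/2,P:5/2):9/2):10,J:17):3/2)
total length: 127/2

(D:37/2,((F:7,(K:5/2,P:5/2):9/2):10,J:17):3/2)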